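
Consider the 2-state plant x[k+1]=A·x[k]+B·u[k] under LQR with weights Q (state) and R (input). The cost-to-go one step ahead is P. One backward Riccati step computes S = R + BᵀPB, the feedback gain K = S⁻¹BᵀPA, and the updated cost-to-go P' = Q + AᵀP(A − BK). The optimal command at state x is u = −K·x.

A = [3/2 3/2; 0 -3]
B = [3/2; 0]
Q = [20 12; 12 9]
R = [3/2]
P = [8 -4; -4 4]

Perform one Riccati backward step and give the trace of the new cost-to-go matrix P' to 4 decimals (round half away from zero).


BᵀP = [12.0000 -6.0000]
S = R + BᵀPB = [3/2] + [18.0000] = [19.5000]
BᵀPA = [18.0000 36.0000]
K = S⁻¹·BᵀPA = [0.9231 1.8462]
A−BK = [0.1154 -1.2692; 0.0000 -3.0000]
AᵀP(A−BK) = [1.3846 2.7692; 2.7692 23.5385]
P' = Q + AᵀP(A−BK) = [21.3846 14.7692; 14.7692 32.5385]
tr(P') = 53.9231

53.9231


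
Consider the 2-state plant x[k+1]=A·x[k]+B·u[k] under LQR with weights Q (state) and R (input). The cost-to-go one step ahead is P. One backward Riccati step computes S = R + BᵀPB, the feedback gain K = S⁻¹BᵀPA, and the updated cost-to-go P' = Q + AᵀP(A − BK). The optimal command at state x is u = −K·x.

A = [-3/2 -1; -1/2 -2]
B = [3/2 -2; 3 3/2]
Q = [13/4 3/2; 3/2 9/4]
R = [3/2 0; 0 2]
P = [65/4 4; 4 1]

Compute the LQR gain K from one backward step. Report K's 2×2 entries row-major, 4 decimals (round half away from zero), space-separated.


-0.5033 -0.4842 0.2912 0.2389

BᵀP = [36.3750 9.0000; -26.5000 -6.5000]
S = R + BᵀPB = [3/2 0; 0 2] + [81.5625 -59.2500; -59.2500 43.2500] = [83.0625 -59.2500; -59.2500 45.2500]
BᵀPA = [-59.0625 -54.3750; 43.0000 39.5000]
K = S⁻¹·BᵀPA = [-0.5033 -0.4842; 0.2912 0.2389]
A−BK = [-0.1625 0.2041; 0.5730 -0.9057]
AᵀP(A−BK) = [0.5622 0.5033; 0.5033 0.4842]
P' = Q + AᵀP(A−BK) = [3.8122 2.0033; 2.0033 2.7342]
tr(P') = 6.5464


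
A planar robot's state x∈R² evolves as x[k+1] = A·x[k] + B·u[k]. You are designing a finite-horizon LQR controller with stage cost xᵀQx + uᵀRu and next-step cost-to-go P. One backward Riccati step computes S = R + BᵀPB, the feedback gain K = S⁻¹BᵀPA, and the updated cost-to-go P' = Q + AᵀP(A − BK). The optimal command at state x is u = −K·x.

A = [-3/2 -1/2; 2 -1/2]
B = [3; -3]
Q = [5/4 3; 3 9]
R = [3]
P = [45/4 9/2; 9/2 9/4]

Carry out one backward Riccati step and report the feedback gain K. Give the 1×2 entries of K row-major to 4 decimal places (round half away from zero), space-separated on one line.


BᵀP = [20.2500 6.7500]
S = R + BᵀPB = [3] + [40.5000] = [43.5000]
BᵀPA = [-16.8750 -13.5000]
K = S⁻¹·BᵀPA = [-0.3879 -0.3103]
A−BK = [-0.3362 0.4310; 0.8362 -1.4310]
AᵀP(A−BK) = [0.7662 -0.1746; -0.1746 1.4353]
P' = Q + AᵀP(A−BK) = [2.0162 2.8254; 2.8254 10.4353]
tr(P') = 12.4515

-0.3879 -0.3103


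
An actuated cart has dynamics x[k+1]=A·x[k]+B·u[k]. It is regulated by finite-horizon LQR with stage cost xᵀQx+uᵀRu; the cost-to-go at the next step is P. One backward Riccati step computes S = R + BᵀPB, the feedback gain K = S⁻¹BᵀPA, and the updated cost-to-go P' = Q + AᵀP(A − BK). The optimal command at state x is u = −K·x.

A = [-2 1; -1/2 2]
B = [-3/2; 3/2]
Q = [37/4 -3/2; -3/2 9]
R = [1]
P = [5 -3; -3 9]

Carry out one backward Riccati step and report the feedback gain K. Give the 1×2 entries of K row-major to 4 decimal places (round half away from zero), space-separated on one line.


0.3261 0.5217

BᵀP = [-12.0000 18.0000]
S = R + BᵀPB = [1] + [45.0000] = [46.0000]
BᵀPA = [15.0000 24.0000]
K = S⁻¹·BᵀPA = [0.3261 0.5217]
A−BK = [-1.5109 1.7826; -0.9891 1.2174]
AᵀP(A−BK) = [11.3587 -13.3261; -13.3261 16.4783]
P' = Q + AᵀP(A−BK) = [20.6087 -14.8261; -14.8261 25.4783]
tr(P') = 46.0870


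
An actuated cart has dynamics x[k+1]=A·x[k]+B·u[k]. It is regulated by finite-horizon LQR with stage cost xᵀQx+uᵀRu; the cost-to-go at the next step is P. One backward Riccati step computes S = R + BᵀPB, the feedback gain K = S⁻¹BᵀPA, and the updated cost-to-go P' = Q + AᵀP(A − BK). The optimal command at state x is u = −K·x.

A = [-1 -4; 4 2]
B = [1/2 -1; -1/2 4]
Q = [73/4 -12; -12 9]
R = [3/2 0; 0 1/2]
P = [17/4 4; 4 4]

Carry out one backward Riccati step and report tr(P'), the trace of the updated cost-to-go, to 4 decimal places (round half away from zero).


33.1346

BᵀP = [0.1250 0.0000; 11.7500 12.0000]
S = R + BᵀPB = [3/2 0; 0 1/2] + [0.0625 -0.1250; -0.1250 36.2500] = [1.5625 -0.1250; -0.1250 36.7500]
BᵀPA = [-0.1250 -0.5000; 36.2500 -23.0000]
K = S⁻¹·BᵀPA = [-0.0011 -0.3702; 0.9864 -0.6271]
A−BK = [-0.0131 -4.4420; 0.0539 4.3234]
AᵀP(A−BK) = [0.4932 -0.3136; -0.3136 5.3914]
P' = Q + AᵀP(A−BK) = [18.7432 -12.3136; -12.3136 14.3914]
tr(P') = 33.1346


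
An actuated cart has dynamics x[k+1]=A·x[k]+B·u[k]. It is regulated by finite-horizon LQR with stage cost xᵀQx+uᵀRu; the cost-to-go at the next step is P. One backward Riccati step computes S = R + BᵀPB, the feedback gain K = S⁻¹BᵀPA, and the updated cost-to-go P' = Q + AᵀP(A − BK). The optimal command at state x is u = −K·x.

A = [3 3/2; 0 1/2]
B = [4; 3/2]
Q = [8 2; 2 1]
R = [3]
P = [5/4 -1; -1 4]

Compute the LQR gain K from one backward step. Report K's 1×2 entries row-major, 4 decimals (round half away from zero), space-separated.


BᵀP = [3.5000 2.0000]
S = R + BᵀPB = [3] + [17.0000] = [20.0000]
BᵀPA = [10.5000 6.2500]
K = S⁻¹·BᵀPA = [0.5250 0.3125]
A−BK = [0.9000 0.2500; -0.7875 0.0313]
AᵀP(A−BK) = [5.7375 0.8438; 0.8438 0.3594]
P' = Q + AᵀP(A−BK) = [13.7375 2.8438; 2.8438 1.3594]
tr(P') = 15.0969

0.5250 0.3125


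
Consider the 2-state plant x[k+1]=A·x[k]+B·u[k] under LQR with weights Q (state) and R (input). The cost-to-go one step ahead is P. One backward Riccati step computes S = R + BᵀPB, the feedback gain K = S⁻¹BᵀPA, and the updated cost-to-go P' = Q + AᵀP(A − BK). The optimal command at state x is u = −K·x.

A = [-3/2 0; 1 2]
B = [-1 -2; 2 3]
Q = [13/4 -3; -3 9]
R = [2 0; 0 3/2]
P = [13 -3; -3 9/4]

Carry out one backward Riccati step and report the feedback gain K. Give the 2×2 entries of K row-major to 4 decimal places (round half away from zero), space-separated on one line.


0.0116 0.3560 0.5881 0.0361

BᵀP = [-19.0000 7.5000; -35.0000 12.7500]
S = R + BᵀPB = [2 0; 0 3/2] + [34.0000 60.5000; 60.5000 108.2500] = [36.0000 60.5000; 60.5000 109.7500]
BᵀPA = [36.0000 15.0000; 65.2500 25.5000]
K = S⁻¹·BᵀPA = [0.0116 0.3560; 0.5881 0.0361]
A−BK = [-0.3121 0.4282; -0.7876 1.1797]
AᵀP(A−BK) = [1.7064 -1.6715; -1.6715 2.7395]
P' = Q + AᵀP(A−BK) = [4.9564 -4.6715; -4.6715 11.7395]
tr(P') = 16.6958


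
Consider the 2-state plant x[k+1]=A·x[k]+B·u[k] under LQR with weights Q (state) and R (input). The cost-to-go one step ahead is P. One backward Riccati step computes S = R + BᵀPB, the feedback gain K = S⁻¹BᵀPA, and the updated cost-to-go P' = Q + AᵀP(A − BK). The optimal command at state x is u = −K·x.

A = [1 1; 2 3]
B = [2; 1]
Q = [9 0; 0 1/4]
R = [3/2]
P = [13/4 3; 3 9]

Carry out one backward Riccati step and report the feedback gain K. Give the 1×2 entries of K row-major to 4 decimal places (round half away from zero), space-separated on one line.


1.1127 1.5352

BᵀP = [9.5000 15.0000]
S = R + BᵀPB = [3/2] + [34.0000] = [35.5000]
BᵀPA = [39.5000 54.5000]
K = S⁻¹·BᵀPA = [1.1127 1.5352]
A−BK = [-1.2254 -2.0704; 0.8873 1.4648]
AᵀP(A−BK) = [7.2993 11.6092; 11.6092 18.5810]
P' = Q + AᵀP(A−BK) = [16.2993 11.6092; 11.6092 18.8310]
tr(P') = 35.1303


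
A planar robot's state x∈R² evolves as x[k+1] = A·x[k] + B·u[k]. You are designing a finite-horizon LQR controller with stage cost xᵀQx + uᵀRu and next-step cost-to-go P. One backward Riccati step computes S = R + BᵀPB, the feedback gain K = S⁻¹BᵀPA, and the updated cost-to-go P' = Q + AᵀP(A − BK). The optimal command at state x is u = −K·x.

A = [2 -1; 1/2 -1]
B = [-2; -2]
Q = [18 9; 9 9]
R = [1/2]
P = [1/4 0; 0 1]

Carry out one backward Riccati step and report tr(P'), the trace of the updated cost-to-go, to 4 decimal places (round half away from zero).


27.6364

BᵀP = [-0.5000 -2.0000]
S = R + BᵀPB = [1/2] + [5.0000] = [5.5000]
BᵀPA = [-2.0000 2.5000]
K = S⁻¹·BᵀPA = [-0.3636 0.4545]
A−BK = [1.2727 -0.0909; -0.2273 -0.0909]
AᵀP(A−BK) = [0.5227 -0.0909; -0.0909 0.1136]
P' = Q + AᵀP(A−BK) = [18.5227 8.9091; 8.9091 9.1136]
tr(P') = 27.6364


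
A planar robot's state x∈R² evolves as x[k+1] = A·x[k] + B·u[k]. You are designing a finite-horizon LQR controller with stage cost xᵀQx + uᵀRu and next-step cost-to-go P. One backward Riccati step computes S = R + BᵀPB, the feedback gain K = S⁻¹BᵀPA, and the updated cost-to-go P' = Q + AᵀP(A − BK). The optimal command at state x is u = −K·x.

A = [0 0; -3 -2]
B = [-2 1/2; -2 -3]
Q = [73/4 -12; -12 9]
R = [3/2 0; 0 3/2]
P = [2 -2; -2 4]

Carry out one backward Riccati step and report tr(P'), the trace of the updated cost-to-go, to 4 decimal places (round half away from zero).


BᵀP = [0.0000 -4.0000; 7.0000 -13.0000]
S = R + BᵀPB = [3/2 0; 0 3/2] + [8.0000 12.0000; 12.0000 42.5000] = [9.5000 12.0000; 12.0000 44.0000]
BᵀPA = [12.0000 8.0000; 39.0000 26.0000]
K = S⁻¹·BᵀPA = [0.2190 0.1460; 0.8266 0.5511]
A−BK = [0.0246 0.0164; -0.0821 -0.0547]
AᵀP(A−BK) = [1.1332 0.7555; 0.7555 0.5036]
P' = Q + AᵀP(A−BK) = [19.3832 -11.2445; -11.2445 9.5036]
tr(P') = 28.8869

28.8869


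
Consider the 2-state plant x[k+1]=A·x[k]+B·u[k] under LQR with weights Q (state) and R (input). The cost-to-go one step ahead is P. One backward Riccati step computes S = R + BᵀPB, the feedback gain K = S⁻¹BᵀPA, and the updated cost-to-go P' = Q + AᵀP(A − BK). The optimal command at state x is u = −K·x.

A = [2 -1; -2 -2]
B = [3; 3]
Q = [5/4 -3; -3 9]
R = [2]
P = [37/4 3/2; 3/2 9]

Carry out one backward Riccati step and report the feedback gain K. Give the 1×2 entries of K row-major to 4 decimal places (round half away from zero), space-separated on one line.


0.0078 -0.4929

BᵀP = [32.2500 31.5000]
S = R + BᵀPB = [2] + [191.2500] = [193.2500]
BᵀPA = [1.5000 -95.2500]
K = S⁻¹·BᵀPA = [0.0078 -0.4929]
A−BK = [1.9767 0.4787; -2.0233 -0.5213]
AᵀP(A−BK) = [60.9884 15.2393; 15.2393 4.3027]
P' = Q + AᵀP(A−BK) = [62.2384 12.2393; 12.2393 13.3027]
tr(P') = 75.5411


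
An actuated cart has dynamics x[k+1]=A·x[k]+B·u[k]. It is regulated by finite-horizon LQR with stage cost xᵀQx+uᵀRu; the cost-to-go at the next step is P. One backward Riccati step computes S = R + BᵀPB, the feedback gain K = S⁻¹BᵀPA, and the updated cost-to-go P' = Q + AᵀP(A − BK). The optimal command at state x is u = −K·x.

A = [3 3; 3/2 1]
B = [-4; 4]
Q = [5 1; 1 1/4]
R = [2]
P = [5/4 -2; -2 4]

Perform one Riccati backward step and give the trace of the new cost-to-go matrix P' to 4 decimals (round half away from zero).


BᵀP = [-13.0000 24.0000]
S = R + BᵀPB = [2] + [148.0000] = [150.0000]
BᵀPA = [-3.0000 -15.0000]
K = S⁻¹·BᵀPA = [-0.0200 -0.1000]
A−BK = [2.9200 2.6000; 1.5800 1.4000]
AᵀP(A−BK) = [2.1900 1.9500; 1.9500 1.7500]
P' = Q + AᵀP(A−BK) = [7.1900 2.9500; 2.9500 2.0000]
tr(P') = 9.1900

9.1900


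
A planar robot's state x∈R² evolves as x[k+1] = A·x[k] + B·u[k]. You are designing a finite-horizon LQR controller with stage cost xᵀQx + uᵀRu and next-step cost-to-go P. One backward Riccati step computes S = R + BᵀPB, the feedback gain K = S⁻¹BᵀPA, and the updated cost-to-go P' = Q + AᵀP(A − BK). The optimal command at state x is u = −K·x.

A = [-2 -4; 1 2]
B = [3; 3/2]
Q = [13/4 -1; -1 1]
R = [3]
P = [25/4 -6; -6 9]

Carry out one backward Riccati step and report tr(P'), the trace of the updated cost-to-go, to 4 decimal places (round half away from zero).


181.3088

BᵀP = [9.7500 -4.5000]
S = R + BᵀPB = [3] + [22.5000] = [25.5000]
BᵀPA = [-24.0000 -48.0000]
K = S⁻¹·BᵀPA = [-0.9412 -1.8824]
A−BK = [0.8235 1.6471; 2.4118 4.8235]
AᵀP(A−BK) = [35.4118 70.8235; 70.8235 141.6471]
P' = Q + AᵀP(A−BK) = [38.6618 69.8235; 69.8235 142.6471]
tr(P') = 181.3088


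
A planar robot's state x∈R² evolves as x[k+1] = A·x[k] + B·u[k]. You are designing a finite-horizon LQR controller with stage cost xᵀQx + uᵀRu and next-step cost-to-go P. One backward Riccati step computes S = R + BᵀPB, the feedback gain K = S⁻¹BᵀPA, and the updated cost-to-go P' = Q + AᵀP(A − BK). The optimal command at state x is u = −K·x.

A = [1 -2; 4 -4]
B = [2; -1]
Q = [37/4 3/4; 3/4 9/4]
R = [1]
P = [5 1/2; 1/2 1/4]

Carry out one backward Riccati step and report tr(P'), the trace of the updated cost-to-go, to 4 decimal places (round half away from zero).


BᵀP = [9.5000 0.7500]
S = R + BᵀPB = [1] + [18.2500] = [19.2500]
BᵀPA = [12.5000 -22.0000]
K = S⁻¹·BᵀPA = [0.6494 -1.1429]
A−BK = [-0.2987 0.2857; 4.6494 -5.1429]
AᵀP(A−BK) = [4.8831 -5.7143; -5.7143 6.8571]
P' = Q + AᵀP(A−BK) = [14.1331 -4.9643; -4.9643 9.1071]
tr(P') = 23.2403

23.2403


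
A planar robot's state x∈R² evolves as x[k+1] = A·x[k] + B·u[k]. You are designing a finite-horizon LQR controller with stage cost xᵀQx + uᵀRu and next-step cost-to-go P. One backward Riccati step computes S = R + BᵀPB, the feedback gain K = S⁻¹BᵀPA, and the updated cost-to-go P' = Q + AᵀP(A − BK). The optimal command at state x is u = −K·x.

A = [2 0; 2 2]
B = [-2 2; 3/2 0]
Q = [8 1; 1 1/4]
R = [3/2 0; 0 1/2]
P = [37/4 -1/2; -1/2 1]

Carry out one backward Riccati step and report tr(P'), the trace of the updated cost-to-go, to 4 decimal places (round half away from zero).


13.0187

BᵀP = [-19.2500 2.5000; 18.5000 -1.0000]
S = R + BᵀPB = [3/2 0; 0 1/2] + [42.2500 -38.5000; -38.5000 37.0000] = [43.7500 -38.5000; -38.5000 37.5000]
BᵀPA = [-33.5000 5.0000; 35.0000 -2.0000]
K = S⁻¹·BᵀPA = [0.5762 0.6977; 1.5249 0.6630]
A−BK = [0.1026 0.0695; 1.1358 0.9534]
AᵀP(A−BK) = [2.9313 2.1689; 2.1689 1.8374]
P' = Q + AᵀP(A−BK) = [10.9313 3.1689; 3.1689 2.0874]
tr(P') = 13.0187


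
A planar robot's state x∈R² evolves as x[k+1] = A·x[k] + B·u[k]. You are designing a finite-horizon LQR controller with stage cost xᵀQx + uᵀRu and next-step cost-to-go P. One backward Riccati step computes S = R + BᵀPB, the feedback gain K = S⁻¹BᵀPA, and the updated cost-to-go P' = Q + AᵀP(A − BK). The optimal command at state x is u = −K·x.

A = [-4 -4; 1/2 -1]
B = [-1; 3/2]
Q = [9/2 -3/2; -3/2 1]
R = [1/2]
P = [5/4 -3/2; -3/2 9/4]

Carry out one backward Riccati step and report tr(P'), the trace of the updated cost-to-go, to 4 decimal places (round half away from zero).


BᵀP = [-3.5000 4.8750]
S = R + BᵀPB = [1/2] + [10.8125] = [11.3125]
BᵀPA = [16.4375 9.1250]
K = S⁻¹·BᵀPA = [1.4530 0.8066]
A−BK = [-2.5470 -3.1934; -1.6796 -2.2099]
AᵀP(A−BK) = [2.6782 2.6160; 2.6160 2.8895]
P' = Q + AᵀP(A−BK) = [7.1782 1.1160; 1.1160 3.8895]
tr(P') = 11.0677

11.0677


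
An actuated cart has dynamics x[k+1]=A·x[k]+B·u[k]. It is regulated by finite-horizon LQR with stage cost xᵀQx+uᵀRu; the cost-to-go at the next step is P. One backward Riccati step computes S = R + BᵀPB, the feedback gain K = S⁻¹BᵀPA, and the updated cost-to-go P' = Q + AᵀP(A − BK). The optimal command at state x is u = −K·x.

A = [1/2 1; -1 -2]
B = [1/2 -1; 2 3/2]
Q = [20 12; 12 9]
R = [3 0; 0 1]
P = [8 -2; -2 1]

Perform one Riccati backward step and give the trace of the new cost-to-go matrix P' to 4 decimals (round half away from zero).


BᵀP = [0.0000 1.0000; -11.0000 3.5000]
S = R + BᵀPB = [3 0; 0 1] + [2.0000 1.5000; 1.5000 16.2500] = [5.0000 1.5000; 1.5000 17.2500]
BᵀPA = [-1.0000 -2.0000; -9.0000 -18.0000]
K = S⁻¹·BᵀPA = [-0.0446 -0.0893; -0.5179 -1.0357]
A−BK = [0.0045 0.0089; -0.1339 -0.2679]
AᵀP(A−BK) = [0.2946 0.5893; 0.5893 1.1786]
P' = Q + AᵀP(A−BK) = [20.2946 12.5893; 12.5893 10.1786]
tr(P') = 30.4732

30.4732


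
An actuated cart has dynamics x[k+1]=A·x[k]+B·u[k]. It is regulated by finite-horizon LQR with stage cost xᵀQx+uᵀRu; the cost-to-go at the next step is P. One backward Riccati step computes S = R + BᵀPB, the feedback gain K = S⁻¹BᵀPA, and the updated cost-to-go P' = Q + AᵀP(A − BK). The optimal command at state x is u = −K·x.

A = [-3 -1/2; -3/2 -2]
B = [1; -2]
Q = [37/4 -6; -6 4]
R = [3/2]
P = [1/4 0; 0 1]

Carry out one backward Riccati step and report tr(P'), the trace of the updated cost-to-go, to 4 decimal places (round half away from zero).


18.3207

BᵀP = [0.2500 -2.0000]
S = R + BᵀPB = [3/2] + [4.2500] = [5.7500]
BᵀPA = [2.2500 3.8750]
K = S⁻¹·BᵀPA = [0.3913 0.6739]
A−BK = [-3.3913 -1.1739; -0.7174 -0.6522]
AᵀP(A−BK) = [3.6196 1.8587; 1.8587 1.4511]
P' = Q + AᵀP(A−BK) = [12.8696 -4.1413; -4.1413 5.4511]
tr(P') = 18.3207


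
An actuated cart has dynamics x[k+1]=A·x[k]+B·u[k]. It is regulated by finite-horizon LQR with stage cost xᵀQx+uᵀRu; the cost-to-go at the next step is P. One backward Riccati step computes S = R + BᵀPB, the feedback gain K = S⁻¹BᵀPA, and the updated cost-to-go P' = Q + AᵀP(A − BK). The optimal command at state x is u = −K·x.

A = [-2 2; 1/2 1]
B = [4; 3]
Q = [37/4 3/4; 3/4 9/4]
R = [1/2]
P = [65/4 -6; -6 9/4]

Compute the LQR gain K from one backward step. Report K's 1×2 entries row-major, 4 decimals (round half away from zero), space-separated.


BᵀP = [47.0000 -17.2500]
S = R + BᵀPB = [1/2] + [136.2500] = [136.7500]
BᵀPA = [-102.6250 76.7500]
K = S⁻¹·BᵀPA = [-0.7505 0.5612]
A−BK = [1.0018 -0.2450; 2.7514 -0.6837]
AᵀP(A−BK) = [0.5468 -0.2774; -0.2774 0.1746]
P' = Q + AᵀP(A−BK) = [9.7968 0.4726; 0.4726 2.4246]
tr(P') = 12.2214

-0.7505 0.5612


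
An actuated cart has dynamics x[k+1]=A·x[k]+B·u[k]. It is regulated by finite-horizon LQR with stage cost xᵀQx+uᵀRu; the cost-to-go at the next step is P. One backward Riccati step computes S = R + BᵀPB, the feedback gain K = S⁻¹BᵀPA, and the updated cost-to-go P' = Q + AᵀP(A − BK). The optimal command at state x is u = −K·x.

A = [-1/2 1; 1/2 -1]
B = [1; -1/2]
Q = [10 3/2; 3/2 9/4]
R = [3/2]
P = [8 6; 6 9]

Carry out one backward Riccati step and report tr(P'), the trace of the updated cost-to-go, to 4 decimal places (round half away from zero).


BᵀP = [5.0000 1.5000]
S = R + BᵀPB = [3/2] + [4.2500] = [5.7500]
BᵀPA = [-1.7500 3.5000]
K = S⁻¹·BᵀPA = [-0.3043 0.6087]
A−BK = [-0.1957 0.3913; 0.3478 -0.6957]
AᵀP(A−BK) = [0.7174 -1.4348; -1.4348 2.8696]
P' = Q + AᵀP(A−BK) = [10.7174 0.0652; 0.0652 5.1196]
tr(P') = 15.8370

15.8370


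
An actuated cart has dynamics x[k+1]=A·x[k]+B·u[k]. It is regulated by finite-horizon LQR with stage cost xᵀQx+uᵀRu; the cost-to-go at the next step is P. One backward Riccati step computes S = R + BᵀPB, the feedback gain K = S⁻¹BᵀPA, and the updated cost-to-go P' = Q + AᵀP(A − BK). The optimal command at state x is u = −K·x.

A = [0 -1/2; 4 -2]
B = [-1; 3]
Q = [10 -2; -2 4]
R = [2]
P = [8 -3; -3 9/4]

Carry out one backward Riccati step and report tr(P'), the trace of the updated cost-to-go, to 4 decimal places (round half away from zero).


BᵀP = [-17.0000 9.7500]
S = R + BᵀPB = [2] + [46.2500] = [48.2500]
BᵀPA = [39.0000 -11.0000]
K = S⁻¹·BᵀPA = [0.8083 -0.2280]
A−BK = [0.8083 -0.7280; 1.5751 -1.3161]
AᵀP(A−BK) = [4.4767 -3.1088; -3.1088 2.4922]
P' = Q + AᵀP(A−BK) = [14.4767 -5.1088; -5.1088 6.4922]
tr(P') = 20.9689

20.9689


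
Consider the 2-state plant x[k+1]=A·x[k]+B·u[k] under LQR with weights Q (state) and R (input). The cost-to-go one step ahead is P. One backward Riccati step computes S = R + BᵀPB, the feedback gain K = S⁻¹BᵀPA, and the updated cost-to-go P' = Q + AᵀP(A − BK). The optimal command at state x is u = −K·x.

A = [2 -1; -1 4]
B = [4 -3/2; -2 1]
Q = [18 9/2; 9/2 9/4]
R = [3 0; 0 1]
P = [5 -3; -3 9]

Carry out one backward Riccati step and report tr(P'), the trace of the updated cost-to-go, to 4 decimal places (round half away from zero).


56.1055

BᵀP = [26.0000 -30.0000; -10.5000 13.5000]
S = R + BᵀPB = [3 0; 0 1] + [164.0000 -69.0000; -69.0000 29.2500] = [167.0000 -69.0000; -69.0000 30.2500]
BᵀPA = [82.0000 -146.0000; -34.5000 64.5000]
K = S⁻¹·BᵀPA = [0.3439 0.1169; -0.3560 2.3990]
A−BK = [0.0903 2.1307; 0.0439 1.8349]
AᵀP(A−BK) = [0.5159 0.1754; 0.1754 35.3396]
P' = Q + AᵀP(A−BK) = [18.5159 4.6754; 4.6754 37.5896]
tr(P') = 56.1055


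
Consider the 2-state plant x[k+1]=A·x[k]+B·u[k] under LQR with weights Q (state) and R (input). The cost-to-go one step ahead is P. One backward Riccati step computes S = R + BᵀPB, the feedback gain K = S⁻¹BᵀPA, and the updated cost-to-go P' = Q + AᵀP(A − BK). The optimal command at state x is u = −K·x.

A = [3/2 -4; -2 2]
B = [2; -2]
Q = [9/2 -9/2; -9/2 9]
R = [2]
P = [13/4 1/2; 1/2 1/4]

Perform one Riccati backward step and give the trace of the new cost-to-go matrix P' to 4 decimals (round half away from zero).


22.6823

BᵀP = [5.5000 0.5000]
S = R + BᵀPB = [2] + [10.0000] = [12.0000]
BᵀPA = [7.2500 -21.0000]
K = S⁻¹·BᵀPA = [0.6042 -1.7500]
A−BK = [0.2917 -0.5000; -0.7917 -1.5000]
AᵀP(A−BK) = [0.9323 -2.3125; -2.3125 8.2500]
P' = Q + AᵀP(A−BK) = [5.4323 -6.8125; -6.8125 17.2500]
tr(P') = 22.6823


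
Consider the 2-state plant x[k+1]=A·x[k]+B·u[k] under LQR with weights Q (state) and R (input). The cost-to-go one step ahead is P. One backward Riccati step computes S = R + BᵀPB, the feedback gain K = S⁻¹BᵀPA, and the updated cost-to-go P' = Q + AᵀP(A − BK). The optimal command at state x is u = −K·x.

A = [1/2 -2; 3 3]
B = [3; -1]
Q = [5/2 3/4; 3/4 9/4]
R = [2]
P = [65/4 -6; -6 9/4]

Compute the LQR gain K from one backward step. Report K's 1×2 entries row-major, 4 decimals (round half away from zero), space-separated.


-0.1790 -0.9129

BᵀP = [54.7500 -20.2500]
S = R + BᵀPB = [2] + [184.5000] = [186.5000]
BᵀPA = [-33.3750 -170.2500]
K = S⁻¹·BᵀPA = [-0.1790 -0.9129]
A−BK = [1.0369 0.7386; 2.8210 2.0871]
AᵀP(A−BK) = [0.3399 0.5330; 0.5330 1.8341]
P' = Q + AᵀP(A−BK) = [2.8399 1.2830; 1.2830 4.0841]
tr(P') = 6.9240


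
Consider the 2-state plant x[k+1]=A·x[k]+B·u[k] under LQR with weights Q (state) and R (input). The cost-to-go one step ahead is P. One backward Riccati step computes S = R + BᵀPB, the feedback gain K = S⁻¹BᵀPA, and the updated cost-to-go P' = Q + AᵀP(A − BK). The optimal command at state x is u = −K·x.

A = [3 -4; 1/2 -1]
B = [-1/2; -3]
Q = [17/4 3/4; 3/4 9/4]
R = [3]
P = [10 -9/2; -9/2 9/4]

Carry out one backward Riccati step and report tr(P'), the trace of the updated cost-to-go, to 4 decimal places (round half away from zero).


94.6441

BᵀP = [8.5000 -4.5000]
S = R + BᵀPB = [3] + [9.2500] = [12.2500]
BᵀPA = [23.2500 -29.5000]
K = S⁻¹·BᵀPA = [1.8980 -2.4082]
A−BK = [3.9490 -5.2041; 6.1939 -8.2245]
AᵀP(A−BK) = [32.9349 -42.6352; -42.6352 55.2092]
P' = Q + AᵀP(A−BK) = [37.1849 -41.8852; -41.8852 57.4592]
tr(P') = 94.6441


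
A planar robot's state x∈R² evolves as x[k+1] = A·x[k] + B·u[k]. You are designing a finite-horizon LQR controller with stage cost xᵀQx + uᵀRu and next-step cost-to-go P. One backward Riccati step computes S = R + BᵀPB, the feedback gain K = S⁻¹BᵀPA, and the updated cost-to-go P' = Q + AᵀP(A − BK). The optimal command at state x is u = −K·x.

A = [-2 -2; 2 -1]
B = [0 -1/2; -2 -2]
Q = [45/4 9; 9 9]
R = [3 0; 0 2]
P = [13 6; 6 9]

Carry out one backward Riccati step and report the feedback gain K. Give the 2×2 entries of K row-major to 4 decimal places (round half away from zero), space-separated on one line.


-1.3717 -0.6379 0.9880 1.5923

BᵀP = [-12.0000 -18.0000; -18.5000 -21.0000]
S = R + BᵀPB = [3 0; 0 2] + [36.0000 42.0000; 42.0000 51.2500] = [39.0000 42.0000; 42.0000 53.2500]
BᵀPA = [-12.0000 42.0000; -5.0000 58.0000]
K = S⁻¹·BᵀPA = [-1.3717 -0.6379; 0.9880 1.5923]
A−BK = [-1.5060 -1.2038; 1.2326 0.9089]
AᵀP(A−BK) = [28.4796 22.3070; 22.3070 19.4365]
P' = Q + AᵀP(A−BK) = [39.7296 31.3070; 31.3070 28.4365]
tr(P') = 68.1661


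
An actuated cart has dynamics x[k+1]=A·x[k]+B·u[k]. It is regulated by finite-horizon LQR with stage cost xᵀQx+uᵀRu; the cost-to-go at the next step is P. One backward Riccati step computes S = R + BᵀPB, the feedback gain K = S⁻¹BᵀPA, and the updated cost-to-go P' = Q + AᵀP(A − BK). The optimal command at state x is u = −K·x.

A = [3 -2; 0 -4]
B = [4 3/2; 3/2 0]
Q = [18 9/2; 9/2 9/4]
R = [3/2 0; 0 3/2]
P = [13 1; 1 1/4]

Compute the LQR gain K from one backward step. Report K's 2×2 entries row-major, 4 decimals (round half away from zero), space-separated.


0.6199 -0.5591 0.2846 -0.0043

BᵀP = [53.5000 4.3750; 19.5000 1.5000]
S = R + BᵀPB = [3/2 0; 0 3/2] + [220.5625 80.2500; 80.2500 29.2500] = [222.0625 80.2500; 80.2500 30.7500]
BᵀPA = [160.5000 -124.5000; 58.5000 -45.0000]
K = S⁻¹·BᵀPA = [0.6199 -0.5591; 0.2846 -0.0043]
A−BK = [0.0934 0.2428; -0.9299 -3.1614]
AᵀP(A−BK) = [0.8538 -0.0130; -0.0130 2.1987]
P' = Q + AᵀP(A−BK) = [18.8538 4.4870; 4.4870 4.4487]
tr(P') = 23.3025


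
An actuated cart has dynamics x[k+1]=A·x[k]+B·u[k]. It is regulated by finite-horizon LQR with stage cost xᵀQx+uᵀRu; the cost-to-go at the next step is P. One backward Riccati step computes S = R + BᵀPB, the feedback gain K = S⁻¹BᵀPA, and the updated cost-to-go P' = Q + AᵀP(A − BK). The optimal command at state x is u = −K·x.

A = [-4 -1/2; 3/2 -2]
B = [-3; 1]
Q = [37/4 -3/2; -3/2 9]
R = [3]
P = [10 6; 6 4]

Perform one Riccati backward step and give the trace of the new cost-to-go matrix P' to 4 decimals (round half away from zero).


27.3074

BᵀP = [-24.0000 -14.0000]
S = R + BᵀPB = [3] + [58.0000] = [61.0000]
BᵀPA = [75.0000 40.0000]
K = S⁻¹·BᵀPA = [1.2295 0.6557]
A−BK = [-0.3115 1.4672; 0.2705 -2.6557]
AᵀP(A−BK) = [4.7869 2.3197; 2.3197 4.2705]
P' = Q + AᵀP(A−BK) = [14.0369 0.8197; 0.8197 13.2705]
tr(P') = 27.3074


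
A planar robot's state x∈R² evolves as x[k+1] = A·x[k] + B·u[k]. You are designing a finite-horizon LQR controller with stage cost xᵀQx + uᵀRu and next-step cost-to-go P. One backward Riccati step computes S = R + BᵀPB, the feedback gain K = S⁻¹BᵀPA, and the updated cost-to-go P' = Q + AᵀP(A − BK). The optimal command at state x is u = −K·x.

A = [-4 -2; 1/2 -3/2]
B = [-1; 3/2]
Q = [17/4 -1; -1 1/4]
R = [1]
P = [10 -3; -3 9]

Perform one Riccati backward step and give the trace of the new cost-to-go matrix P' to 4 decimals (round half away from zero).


BᵀP = [-14.5000 16.5000]
S = R + BᵀPB = [1] + [39.2500] = [40.2500]
BᵀPA = [66.2500 4.2500]
K = S⁻¹·BᵀPA = [1.6460 0.1056]
A−BK = [-2.3540 -1.8944; -1.9689 -1.6584]
AᵀP(A−BK) = [65.2050 51.2547; 51.2547 41.8012]
P' = Q + AᵀP(A−BK) = [69.4550 50.2547; 50.2547 42.0512]
tr(P') = 111.5062

111.5062


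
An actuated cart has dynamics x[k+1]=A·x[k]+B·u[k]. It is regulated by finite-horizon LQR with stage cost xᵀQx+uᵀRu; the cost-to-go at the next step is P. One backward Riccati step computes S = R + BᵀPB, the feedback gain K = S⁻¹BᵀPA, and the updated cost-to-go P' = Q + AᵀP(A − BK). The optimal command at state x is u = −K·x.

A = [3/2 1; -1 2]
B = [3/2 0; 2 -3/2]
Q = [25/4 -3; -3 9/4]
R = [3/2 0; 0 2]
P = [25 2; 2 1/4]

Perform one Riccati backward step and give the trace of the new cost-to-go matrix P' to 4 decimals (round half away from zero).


10.9315

BᵀP = [41.5000 3.5000; -3.0000 -0.3750]
S = R + BᵀPB = [3/2 0; 0 2] + [69.2500 -5.2500; -5.2500 0.5625] = [70.7500 -5.2500; -5.2500 2.5625]
BᵀPA = [58.7500 48.5000; -4.1250 -3.7500]
K = S⁻¹·BᵀPA = [0.8384 0.6804; 0.1079 -0.0695]
A−BK = [0.2424 -0.0205; -2.5149 0.5350]
AᵀP(A−BK) = [1.6893 0.7425; 0.7425 0.7421]
P' = Q + AᵀP(A−BK) = [7.9393 -2.2575; -2.2575 2.9921]
tr(P') = 10.9315


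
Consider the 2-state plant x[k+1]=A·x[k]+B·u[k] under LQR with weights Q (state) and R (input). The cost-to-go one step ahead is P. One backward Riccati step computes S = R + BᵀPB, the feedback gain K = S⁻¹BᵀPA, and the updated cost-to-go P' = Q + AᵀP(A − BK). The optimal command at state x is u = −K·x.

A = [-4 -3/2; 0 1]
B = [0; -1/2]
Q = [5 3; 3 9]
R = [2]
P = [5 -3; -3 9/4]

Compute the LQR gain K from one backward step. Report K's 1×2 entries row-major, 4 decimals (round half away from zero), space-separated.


-2.3415 -1.3171

BᵀP = [1.5000 -1.1250]
S = R + BᵀPB = [2] + [0.5625] = [2.5625]
BᵀPA = [-6.0000 -3.3750]
K = S⁻¹·BᵀPA = [-2.3415 -1.3171]
A−BK = [-4.0000 -1.5000; -1.1707 0.3415]
AᵀP(A−BK) = [65.9512 34.0976; 34.0976 18.0549]
P' = Q + AᵀP(A−BK) = [70.9512 37.0976; 37.0976 27.0549]
tr(P') = 98.0061


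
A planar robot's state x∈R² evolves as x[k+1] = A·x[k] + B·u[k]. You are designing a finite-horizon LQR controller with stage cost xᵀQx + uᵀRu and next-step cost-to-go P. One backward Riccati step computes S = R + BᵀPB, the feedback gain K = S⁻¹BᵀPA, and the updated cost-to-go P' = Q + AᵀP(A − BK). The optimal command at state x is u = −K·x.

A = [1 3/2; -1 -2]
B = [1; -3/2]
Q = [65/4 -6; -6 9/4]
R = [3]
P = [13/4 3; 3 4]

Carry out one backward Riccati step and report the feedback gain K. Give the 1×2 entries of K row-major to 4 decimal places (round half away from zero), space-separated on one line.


BᵀP = [-1.2500 -3.0000]
S = R + BᵀPB = [3] + [3.2500] = [6.2500]
BᵀPA = [1.7500 4.1250]
K = S⁻¹·BᵀPA = [0.2800 0.6600]
A−BK = [0.7200 0.8400; -0.5800 -1.0100]
AᵀP(A−BK) = [0.7600 1.2200; 1.2200 2.5900]
P' = Q + AᵀP(A−BK) = [17.0100 -4.7800; -4.7800 4.8400]
tr(P') = 21.8500

0.2800 0.6600


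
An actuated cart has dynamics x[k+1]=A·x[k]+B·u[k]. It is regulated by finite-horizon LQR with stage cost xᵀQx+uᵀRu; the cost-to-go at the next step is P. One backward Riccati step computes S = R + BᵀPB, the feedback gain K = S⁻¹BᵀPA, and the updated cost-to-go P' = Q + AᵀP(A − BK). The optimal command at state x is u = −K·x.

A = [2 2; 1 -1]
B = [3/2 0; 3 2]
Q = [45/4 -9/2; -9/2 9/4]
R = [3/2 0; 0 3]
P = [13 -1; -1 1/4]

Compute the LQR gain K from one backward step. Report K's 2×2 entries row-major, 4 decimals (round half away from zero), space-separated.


1.3200 1.3680 -0.3800 -0.6120

BᵀP = [16.5000 -0.7500; -2.0000 0.5000]
S = R + BᵀPB = [3/2 0; 0 3] + [22.5000 -1.5000; -1.5000 1.0000] = [24.0000 -1.5000; -1.5000 4.0000]
BᵀPA = [32.2500 33.7500; -3.5000 -4.5000]
K = S⁻¹·BᵀPA = [1.3200 1.3680; -0.3800 -0.6120]
A−BK = [0.0200 -0.0520; -2.2000 -3.8800]
AᵀP(A−BK) = [4.3500 5.4900; 5.4900 7.3260]
P' = Q + AᵀP(A−BK) = [15.6000 0.9900; 0.9900 9.5760]
tr(P') = 25.1760


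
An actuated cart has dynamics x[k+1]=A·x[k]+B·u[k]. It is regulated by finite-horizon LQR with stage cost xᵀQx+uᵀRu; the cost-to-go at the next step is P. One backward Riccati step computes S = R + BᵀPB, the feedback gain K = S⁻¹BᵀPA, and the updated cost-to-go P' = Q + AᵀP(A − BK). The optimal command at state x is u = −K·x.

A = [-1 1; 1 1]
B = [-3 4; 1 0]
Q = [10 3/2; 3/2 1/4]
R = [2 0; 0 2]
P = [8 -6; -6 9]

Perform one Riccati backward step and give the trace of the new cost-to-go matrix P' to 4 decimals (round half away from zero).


BᵀP = [-30.0000 27.0000; 32.0000 -24.0000]
S = R + BᵀPB = [2 0; 0 2] + [117.0000 -120.0000; -120.0000 128.0000] = [119.0000 -120.0000; -120.0000 130.0000]
BᵀPA = [57.0000 -3.0000; -56.0000 8.0000]
K = S⁻¹·BᵀPA = [0.6449 0.5327; 0.1645 0.5533]
A−BK = [0.2766 0.3850; 0.3551 0.4673]
AᵀP(A−BK) = [1.4542 1.6187; 1.6187 2.1720]
P' = Q + AᵀP(A−BK) = [11.4542 3.1187; 3.1187 2.4220]
tr(P') = 13.8762

13.8762


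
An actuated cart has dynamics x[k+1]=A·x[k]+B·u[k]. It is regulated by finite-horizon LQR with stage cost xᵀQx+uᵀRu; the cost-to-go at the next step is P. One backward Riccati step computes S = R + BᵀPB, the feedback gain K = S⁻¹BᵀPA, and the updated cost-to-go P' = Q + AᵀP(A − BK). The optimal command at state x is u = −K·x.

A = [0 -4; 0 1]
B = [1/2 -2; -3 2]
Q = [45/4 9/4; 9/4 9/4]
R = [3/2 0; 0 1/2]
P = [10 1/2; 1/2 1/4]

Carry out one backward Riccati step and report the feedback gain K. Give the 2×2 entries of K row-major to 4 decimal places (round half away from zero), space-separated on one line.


BᵀP = [3.5000 -0.5000; -19.0000 -0.5000]
S = R + BᵀPB = [3/2 0; 0 1/2] + [3.2500 -8.0000; -8.0000 37.0000] = [4.7500 -8.0000; -8.0000 37.5000]
BᵀPA = [0.0000 -14.5000; 0.0000 75.5000]
K = S⁻¹·BᵀPA = [0.0000 0.5279; 0.0000 2.1260]
A−BK = [0.0000 -0.0120; 0.0000 -1.6681]
AᵀP(A−BK) = [0.0000 0.0000; 0.0000 3.3951]
P' = Q + AᵀP(A−BK) = [11.2500 2.2500; 2.2500 5.6451]
tr(P') = 16.8951

0.0000 0.5279 0.0000 2.1260


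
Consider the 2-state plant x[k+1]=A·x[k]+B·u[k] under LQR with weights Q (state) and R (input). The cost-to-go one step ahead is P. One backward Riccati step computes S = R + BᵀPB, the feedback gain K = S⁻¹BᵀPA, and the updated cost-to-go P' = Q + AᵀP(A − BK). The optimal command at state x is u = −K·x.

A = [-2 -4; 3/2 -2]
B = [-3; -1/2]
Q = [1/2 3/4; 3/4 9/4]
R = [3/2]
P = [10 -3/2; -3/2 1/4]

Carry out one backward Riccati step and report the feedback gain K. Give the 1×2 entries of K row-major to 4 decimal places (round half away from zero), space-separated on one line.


BᵀP = [-29.2500 4.3750]
S = R + BᵀPB = [3/2] + [85.5625] = [87.0625]
BᵀPA = [65.0625 108.2500]
K = S⁻¹·BᵀPA = [0.7473 1.2434]
A−BK = [0.2419 -0.2699; 1.8737 -1.3783]
AᵀP(A−BK) = [0.9408 1.3539; 1.3539 2.4063]
P' = Q + AᵀP(A−BK) = [1.4408 2.1039; 2.1039 4.6563]
tr(P') = 6.0971

0.7473 1.2434


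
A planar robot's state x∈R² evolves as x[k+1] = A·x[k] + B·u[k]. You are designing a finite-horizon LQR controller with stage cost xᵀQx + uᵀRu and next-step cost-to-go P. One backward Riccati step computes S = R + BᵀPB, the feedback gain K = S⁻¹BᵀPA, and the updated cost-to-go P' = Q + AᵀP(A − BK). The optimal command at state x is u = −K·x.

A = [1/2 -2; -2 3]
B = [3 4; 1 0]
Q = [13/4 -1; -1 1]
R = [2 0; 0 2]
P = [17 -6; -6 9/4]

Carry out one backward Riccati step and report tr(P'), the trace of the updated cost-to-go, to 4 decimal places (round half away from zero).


BᵀP = [45.0000 -15.7500; 68.0000 -24.0000]
S = R + BᵀPB = [2 0; 0 2] + [119.2500 180.0000; 180.0000 272.0000] = [121.2500 180.0000; 180.0000 274.0000]
BᵀPA = [54.0000 -137.2500; 82.0000 -208.0000]
K = S⁻¹·BᵀPA = [0.0438 -0.2024; 0.2705 -0.6261]
A−BK = [-0.7134 1.1119; -2.0438 3.2024]
AᵀP(A−BK) = [0.7041 -1.2252; -1.2252 2.2292]
P' = Q + AᵀP(A−BK) = [3.9541 -2.2252; -2.2252 3.2292]
tr(P') = 7.1833

7.1833


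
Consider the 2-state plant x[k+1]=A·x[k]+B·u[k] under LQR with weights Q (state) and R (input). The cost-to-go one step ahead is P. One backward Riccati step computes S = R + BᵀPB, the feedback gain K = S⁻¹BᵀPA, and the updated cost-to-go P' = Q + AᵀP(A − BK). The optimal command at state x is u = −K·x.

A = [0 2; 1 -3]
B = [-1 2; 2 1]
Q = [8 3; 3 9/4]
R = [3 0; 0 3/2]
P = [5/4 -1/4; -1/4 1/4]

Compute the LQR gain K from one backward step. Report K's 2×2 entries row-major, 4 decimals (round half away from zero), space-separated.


BᵀP = [-1.7500 0.7500; 2.2500 -0.2500]
S = R + BᵀPB = [3 0; 0 3/2] + [3.2500 -2.7500; -2.7500 4.2500] = [6.2500 -2.7500; -2.7500 5.7500]
BᵀPA = [0.7500 -5.7500; -0.2500 5.2500]
K = S⁻¹·BᵀPA = [0.1278 -0.6564; 0.0176 0.5991]
A−BK = [0.0925 0.1454; 0.7269 -2.2863]
AᵀP(A−BK) = [0.1586 -0.6079; -0.6079 3.3304]
P' = Q + AᵀP(A−BK) = [8.1586 2.3921; 2.3921 5.5804]
tr(P') = 13.7390

0.1278 -0.6564 0.0176 0.5991


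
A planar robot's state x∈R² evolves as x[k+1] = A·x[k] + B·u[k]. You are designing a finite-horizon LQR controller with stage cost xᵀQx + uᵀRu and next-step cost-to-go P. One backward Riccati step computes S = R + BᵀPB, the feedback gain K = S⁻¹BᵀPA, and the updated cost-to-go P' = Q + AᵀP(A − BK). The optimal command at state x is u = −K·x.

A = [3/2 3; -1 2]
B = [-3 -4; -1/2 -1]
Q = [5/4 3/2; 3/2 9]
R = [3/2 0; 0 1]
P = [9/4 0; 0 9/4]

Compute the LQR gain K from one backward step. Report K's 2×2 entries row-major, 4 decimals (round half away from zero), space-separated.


BᵀP = [-6.7500 -1.1250; -9.0000 -2.2500]
S = R + BᵀPB = [3/2 0; 0 1] + [20.8125 28.1250; 28.1250 38.2500] = [22.3125 28.1250; 28.1250 39.2500]
BᵀPA = [-9.0000 -22.5000; -11.2500 -31.5000]
K = S⁻¹·BᵀPA = [-0.4347 0.0332; 0.0249 -0.8263]
A−BK = [0.2954 -0.2058; -1.1925 1.1903]
AᵀP(A−BK) = [3.6799 -3.3725; -3.3725 3.9674]
P' = Q + AᵀP(A−BK) = [4.9299 -1.8725; -1.8725 12.9674]
tr(P') = 17.8973

-0.4347 0.0332 0.0249 -0.8263


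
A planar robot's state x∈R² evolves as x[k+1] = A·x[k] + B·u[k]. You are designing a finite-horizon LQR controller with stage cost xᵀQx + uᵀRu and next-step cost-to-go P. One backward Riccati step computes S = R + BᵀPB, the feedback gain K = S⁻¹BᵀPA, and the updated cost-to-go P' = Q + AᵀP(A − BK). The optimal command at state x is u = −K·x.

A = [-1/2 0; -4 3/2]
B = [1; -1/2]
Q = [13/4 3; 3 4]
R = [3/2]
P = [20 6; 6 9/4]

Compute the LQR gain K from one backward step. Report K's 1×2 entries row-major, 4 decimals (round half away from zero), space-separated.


-1.7432 0.4553

BᵀP = [17.0000 4.8750]
S = R + BᵀPB = [3/2] + [14.5625] = [16.0625]
BᵀPA = [-28.0000 7.3125]
K = S⁻¹·BᵀPA = [-1.7432 0.4553]
A−BK = [1.2432 -0.4553; -4.8716 1.7276]
AᵀP(A−BK) = [16.1907 -5.2529; -5.2529 1.7335]
P' = Q + AᵀP(A−BK) = [19.4407 -2.2529; -2.2529 5.7335]
tr(P') = 25.1741


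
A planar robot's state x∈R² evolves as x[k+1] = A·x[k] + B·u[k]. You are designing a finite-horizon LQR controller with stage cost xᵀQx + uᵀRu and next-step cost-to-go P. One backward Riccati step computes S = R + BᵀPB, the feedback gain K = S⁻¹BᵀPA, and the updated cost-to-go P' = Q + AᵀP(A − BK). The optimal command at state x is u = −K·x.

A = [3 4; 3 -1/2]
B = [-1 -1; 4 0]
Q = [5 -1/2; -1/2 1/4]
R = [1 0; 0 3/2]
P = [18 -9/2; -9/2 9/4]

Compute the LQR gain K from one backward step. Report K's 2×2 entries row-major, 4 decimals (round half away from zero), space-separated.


0.2962 -0.5572 -2.6238 -2.7790

BᵀP = [-36.0000 13.5000; -18.0000 4.5000]
S = R + BᵀPB = [1 0; 0 3/2] + [90.0000 36.0000; 36.0000 18.0000] = [91.0000 36.0000; 36.0000 19.5000]
BᵀPA = [-67.5000 -150.7500; -40.5000 -74.2500]
K = S⁻¹·BᵀPA = [0.2962 -0.5572; -2.6238 -2.7790]
A−BK = [0.6724 0.6638; 1.8150 1.7288]
AᵀP(A−BK) = [14.9812 15.2139; 15.2139 16.2226]
P' = Q + AᵀP(A−BK) = [19.9812 14.7139; 14.7139 16.4726]
tr(P') = 36.4538


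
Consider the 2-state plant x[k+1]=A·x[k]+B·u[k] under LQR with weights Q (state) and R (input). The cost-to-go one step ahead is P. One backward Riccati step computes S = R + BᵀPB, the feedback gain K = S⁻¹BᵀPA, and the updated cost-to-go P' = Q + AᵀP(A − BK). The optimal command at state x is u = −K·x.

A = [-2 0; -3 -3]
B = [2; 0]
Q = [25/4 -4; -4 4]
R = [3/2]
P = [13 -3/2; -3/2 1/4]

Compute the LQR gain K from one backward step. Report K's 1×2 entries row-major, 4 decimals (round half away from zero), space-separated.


-0.8037 0.1682

BᵀP = [26.0000 -3.0000]
S = R + BᵀPB = [3/2] + [52.0000] = [53.5000]
BᵀPA = [-43.0000 9.0000]
K = S⁻¹·BᵀPA = [-0.8037 0.1682]
A−BK = [-0.3925 -0.3364; -3.0000 -3.0000]
AᵀP(A−BK) = [1.6893 0.4836; 0.4836 0.7360]
P' = Q + AᵀP(A−BK) = [7.9393 -3.5164; -3.5164 4.7360]
tr(P') = 12.6752


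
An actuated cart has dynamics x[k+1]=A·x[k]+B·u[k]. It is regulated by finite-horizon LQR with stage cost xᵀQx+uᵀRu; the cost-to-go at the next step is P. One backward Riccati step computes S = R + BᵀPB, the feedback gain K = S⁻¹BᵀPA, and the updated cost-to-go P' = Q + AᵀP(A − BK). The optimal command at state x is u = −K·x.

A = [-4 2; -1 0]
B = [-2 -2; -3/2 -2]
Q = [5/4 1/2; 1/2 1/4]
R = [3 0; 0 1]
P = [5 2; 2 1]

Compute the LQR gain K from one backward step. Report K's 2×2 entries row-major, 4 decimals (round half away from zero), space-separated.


BᵀP = [-13.0000 -5.5000; -14.0000 -6.0000]
S = R + BᵀPB = [3 0; 0 1] + [34.2500 37.0000; 37.0000 40.0000] = [37.2500 37.0000; 37.0000 41.0000]
BᵀPA = [57.5000 -26.0000; 62.0000 -28.0000]
K = S⁻¹·BᵀPA = [0.4013 -0.1896; 1.1501 -0.5118]
A−BK = [-0.8973 0.5972; 1.9021 -1.3081]
AᵀP(A−BK) = [2.6224 -1.3649; -1.3649 0.7393]
P' = Q + AᵀP(A−BK) = [3.8724 -0.8649; -0.8649 0.9893]
tr(P') = 4.8618

0.4013 -0.1896 1.1501 -0.5118
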